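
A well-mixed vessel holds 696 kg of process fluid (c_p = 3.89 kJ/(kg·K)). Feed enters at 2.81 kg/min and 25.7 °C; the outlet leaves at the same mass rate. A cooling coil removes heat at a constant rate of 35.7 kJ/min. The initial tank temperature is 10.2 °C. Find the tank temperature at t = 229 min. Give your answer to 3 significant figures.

17.6 °C

M c_p dT/dt = ṁ c_p (T_in − T) − Q̇.
τ = M/ṁ = 247.69 min; T_ss = T_in − Q̇/(ṁ c_p) = 25.7 − 35.7/(2.81·3.89) = 22.434 °C.
Integrating: T(t) = T_ss + (T₀ − T_ss) e^(−t/τ).
T(229) = 22.434 + (-12.234)·e^(−229/247.69) = 22.434 + (-12.234)·0.39671 = 17.581 °C.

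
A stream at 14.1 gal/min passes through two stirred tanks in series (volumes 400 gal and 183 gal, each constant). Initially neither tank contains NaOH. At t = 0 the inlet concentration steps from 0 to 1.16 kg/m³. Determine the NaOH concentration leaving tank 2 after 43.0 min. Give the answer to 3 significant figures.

Time constants: τᵢ = Vᵢ/Q for each well-mixed tank.
τ₁ = 400/14.1 = 28.369 min; τ₂ = 183/14.1 = 12.979 min.
Solving the cascade with C₁(0)=C₂(0)=0 gives C₂(t) = C_in[1 − (τ₁ e^(−t/τ₁) − τ₂ e^(−t/τ₂))/(τ₁ − τ₂)].
At t = 43.0: e^(−t/τ₁) = 0.21964, e^(−t/τ₂) = 0.036403.
C₂ = 1.16·[1 − (28.369·0.21964 − 12.979·0.036403)/(15.390)] = 1.16·0.62583 = 0.72596 kg/m³.

0.726 kg/m³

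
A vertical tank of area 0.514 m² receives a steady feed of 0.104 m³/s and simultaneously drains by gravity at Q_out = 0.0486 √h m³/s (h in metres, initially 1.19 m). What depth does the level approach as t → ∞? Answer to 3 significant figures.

Level balance: A dh/dt = 0.104 − 0.0486 √h. Setting dh/dt = 0:
Q_in = 0.0486 √h_ss ⇒ √h_ss = 0.104/0.0486 = 2.1399.
h_ss = 2.1399² = 4.5792 m. (Since h₀ = 1.19 m < h_ss, the level will rise toward this value.)

4.58 m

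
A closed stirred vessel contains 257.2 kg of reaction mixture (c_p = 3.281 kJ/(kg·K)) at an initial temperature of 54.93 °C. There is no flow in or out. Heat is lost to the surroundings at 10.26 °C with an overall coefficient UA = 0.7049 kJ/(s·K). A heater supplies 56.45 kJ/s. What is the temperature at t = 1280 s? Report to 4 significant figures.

Unsteady energy balance on the tank contents: M c_p dT/dt = −UA(T − T_amb) + Q̇.
dT/dt = (T_ss − T)/τ with T_ss = T_amb + Q̇/UA = 10.26 + 56.45/0.7049 = 90.3423 °C, τ = M c_p/UA = 257.2·3.281/0.7049 = 1197.15 s.
This is linear first-order; T(t) = T_ss + (T₀ − T_ss) e^(−t/τ).
T(1280) = 90.3423 + (-35.4123)·0.343282 = 78.1859 °C.

78.19 °C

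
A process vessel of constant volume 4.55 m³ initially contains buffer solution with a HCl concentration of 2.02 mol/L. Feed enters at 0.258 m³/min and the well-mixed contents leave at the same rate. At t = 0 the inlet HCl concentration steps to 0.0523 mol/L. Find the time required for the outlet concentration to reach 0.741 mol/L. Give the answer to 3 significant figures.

Species balance: V dC/dt = Q(C_in − C) ⇒ τ = V/Q = 17.636 min.
C(t) = C_in + (C₀ − C_in) e^(−t/τ). Set C = 0.741 and solve for t:
e^(−t/τ) = (C − C_in)/(C₀ − C_in) = (0.741 − 0.0523)/(2.02 − 0.0523) = 0.35000
t = −τ ln(…) = 17.636 × 1.0498 = 18.514 min.

18.5 min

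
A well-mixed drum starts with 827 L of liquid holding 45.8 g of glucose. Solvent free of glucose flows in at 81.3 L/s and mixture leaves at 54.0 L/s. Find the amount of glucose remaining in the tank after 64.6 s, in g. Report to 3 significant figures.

4.79 g

Let m(t) be the amount of glucose. Volume: V(t) = V₀ + (Q_in − Q_out) t = 827 + 27.300 t; V(64.6) = 2590.6 L.
Species balance (pure solvent in): dm/dt = −Q_out · m/V(t).
dm/m = −Q_out dt/(V₀ + 27.300 t); integrating gives ln(m/m₀) = −(Q_out/(Q_in−Q_out)) ln(V/V₀).
m = m₀ (V₀/V)^(Q_out/(Q_in−Q_out)) = 45.8 × (827/2590.6)^(1.9780) = 4.7861 g.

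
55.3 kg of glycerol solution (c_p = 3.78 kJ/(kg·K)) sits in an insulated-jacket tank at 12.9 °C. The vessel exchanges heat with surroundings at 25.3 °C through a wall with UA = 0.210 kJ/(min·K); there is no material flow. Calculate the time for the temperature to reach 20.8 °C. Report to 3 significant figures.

Lumped-capacitance energy balance: M c_p dT/dt = UA(T_amb − T).
τ = M c_p/UA = 995.40 min; T_ss = T_amb = 25.300 °C.
T(t) = T_ss + (T₀ − T_ss)e^(−t/τ); set T = 20.8:
t = −τ ln[(T − T_ss)/(T₀ − T_ss)] = −995.40 · ln(0.36290) = 1009.0 min.

1010 min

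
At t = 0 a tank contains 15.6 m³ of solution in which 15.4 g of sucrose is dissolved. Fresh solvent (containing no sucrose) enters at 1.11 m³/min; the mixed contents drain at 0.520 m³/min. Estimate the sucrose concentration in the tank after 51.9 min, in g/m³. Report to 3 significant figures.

0.128 g/m³

Total volume: dV/dt = Q_in − Q_out = 0.59000 m³/min, so V(t) = 15.6 + 0.59000 t and V(51.9) = 46.221 m³.
No sucrose enters, so dm/dt = −Q_out · (m/V).
dm/m = −Q_out dt/(V₀ + 0.59000 t); integrating gives ln(m/m₀) = −(Q_out/(Q_in−Q_out)) ln(V/V₀).
m = m₀ (V₀/V)^(Q_out/(Q_in−Q_out)) = 15.4 × (15.6/46.221)^(0.88136) = 5.9125 g.
C = m/V = 5.9125/46.221 = 0.12792 g/m³.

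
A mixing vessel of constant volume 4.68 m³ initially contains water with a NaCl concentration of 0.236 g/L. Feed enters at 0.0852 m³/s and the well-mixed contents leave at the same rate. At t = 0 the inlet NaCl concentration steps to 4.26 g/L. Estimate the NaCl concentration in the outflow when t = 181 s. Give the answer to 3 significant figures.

4.11 g/L

Transient balance on the dissolved component: V dC/dt = Q(C_in − C).
Rewrite as dC/dt + C/τ = C_in/τ, τ = V/Q = 54.930 s.
This is linear first-order; C(t) = C_in + (C₀ − C_in) e^(−t/τ).
C(181) = 4.26 + (0.236 − 4.26)·e^(−181/54.930) = 4.26 + (-4.0240)·0.037063 = 4.1109 g/L.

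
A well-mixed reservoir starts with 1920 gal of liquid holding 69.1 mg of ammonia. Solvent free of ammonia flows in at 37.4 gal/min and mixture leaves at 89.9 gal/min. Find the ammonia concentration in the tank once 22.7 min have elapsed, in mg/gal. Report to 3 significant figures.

0.0180 mg/gal

Total volume: dV/dt = Q_in − Q_out = -52.500 gal/min, so V(t) = 1920 − 52.500 t and V(22.7) = 728.25 gal.
No ammonia enters, so dm/dt = −Q_out · (m/V).
Separate: dm/m = −Q_out dt/V(t) ⇒ ln(m/m₀) = −(Q_out/(Q_in−Q_out)) ln(V/V₀).
m = m₀ (V₀/V)^(Q_out/(Q_in−Q_out)) = 69.1 × (1920/728.25)^(-1.7124) = 13.138 mg.
C = m/V = 13.138/728.25 = 0.018041 mg/gal.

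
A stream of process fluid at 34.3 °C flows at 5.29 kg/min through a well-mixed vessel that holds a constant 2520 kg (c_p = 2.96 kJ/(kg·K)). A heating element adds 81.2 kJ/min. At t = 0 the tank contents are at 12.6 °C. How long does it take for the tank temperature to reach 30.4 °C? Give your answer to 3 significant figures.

Heat balance on the well-mixed liquid: M c_p dT/dt = ṁ c_p (T_in − T) + 81.2.
τ = M/ṁ = 476.37 min; T_ss = T_in + Q̇/(ṁ c_p) = 39.486 °C.
T(t) = T_ss + (T₀ − T_ss) e^(−t/τ). Set T = 30.4:
e^(−t/τ) = (30.4 − 39.486)/(12.6 − 39.486) = 0.33794
t = −476.37 · ln(0.33794) = 516.81 min.

517 min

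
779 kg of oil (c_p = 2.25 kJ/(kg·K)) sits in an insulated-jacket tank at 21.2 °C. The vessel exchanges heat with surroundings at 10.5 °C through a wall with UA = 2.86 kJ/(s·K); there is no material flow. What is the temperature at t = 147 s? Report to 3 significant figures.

First-law balance (no shaft work): M c_p dT/dt = −UA(T − T_amb).
dT/dt = (T_ss − T)/τ with T_ss = T_amb = 10.500 °C, τ = M c_p/UA = 779·2.25/2.86 = 612.85 s.
Integrating: T(t) = T_ss + (T₀ − T_ss) e^(−t/τ).
T(147) = 10.500 + (10.700)·0.78674 = 18.918 °C.

18.9 °C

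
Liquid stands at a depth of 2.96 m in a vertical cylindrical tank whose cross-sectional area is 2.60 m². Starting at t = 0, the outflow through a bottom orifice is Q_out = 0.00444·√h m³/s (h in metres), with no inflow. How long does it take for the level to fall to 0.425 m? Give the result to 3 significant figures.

With no inflow, A dh/dt = −0.00444 √h.
Separate and integrate: 2(√h − √h₀) = −(0.00444/A) t.
t = 2A(√h₀ − √h)/0.00444 = 2·2.60·(√2.96 − √0.425)/0.00444
  = 5.2000 × (1.7205 − 0.65192) / 0.00444 = 1251.4 s.

1250 s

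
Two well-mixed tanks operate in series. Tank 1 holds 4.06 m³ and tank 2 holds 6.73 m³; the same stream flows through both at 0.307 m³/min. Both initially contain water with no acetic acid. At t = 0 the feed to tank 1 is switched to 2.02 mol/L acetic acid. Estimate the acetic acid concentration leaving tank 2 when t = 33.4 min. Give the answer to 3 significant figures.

Species balance on tank i: dCᵢ/dt = (Cᵢ₋₁ − Cᵢ)/τᵢ with τᵢ = Vᵢ/Q.
τ₁ = 4.06/0.307 = 13.225 min; τ₂ = 6.73/0.307 = 21.922 min.
Solving the cascade with C₁(0)=C₂(0)=0 gives C₂(t) = C_in[1 − (τ₁ e^(−t/τ₁) − τ₂ e^(−t/τ₂))/(τ₁ − τ₂)].
At t = 33.4: e^(−t/τ₁) = 0.080013, e^(−t/τ₂) = 0.21793.
C₂ = 2.02·[1 − (13.225·0.080013 − 21.922·0.21793)/(-8.6971)] = 2.02·0.57236 = 1.1562 mol/L.

1.16 mol/L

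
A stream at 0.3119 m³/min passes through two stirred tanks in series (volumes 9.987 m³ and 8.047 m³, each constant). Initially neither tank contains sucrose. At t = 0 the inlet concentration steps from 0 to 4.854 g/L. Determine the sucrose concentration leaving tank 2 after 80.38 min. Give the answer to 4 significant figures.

Time constants: τᵢ = Vᵢ/Q for each well-mixed tank.
τ₁ = 9.987/0.3119 = 32.0199 min; τ₂ = 8.047/0.3119 = 25.7999 min.
Tank 1: C₁ = C_in(1 − e^(−t/τ₁)). Tank 2 (τ₁ ≠ τ₂): C₂ = C_in[1 − (τ₁ e^(−t/τ₁) − τ₂ e^(−t/τ₂))/(τ₁ − τ₂)].
At t = 80.38: e^(−t/τ₁) = 0.0812426, e^(−t/τ₂) = 0.0443558.
C₂ = 4.854·[1 − (32.0199·0.0812426 − 25.7999·0.0443558)/(6.21994)] = 4.854·0.765753 = 3.71697 g/L.

3.717 g/L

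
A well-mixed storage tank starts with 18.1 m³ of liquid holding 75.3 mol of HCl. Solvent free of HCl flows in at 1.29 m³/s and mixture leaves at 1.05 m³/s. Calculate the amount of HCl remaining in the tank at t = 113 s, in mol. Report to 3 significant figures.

1.37 mol

Total volume: dV/dt = Q_in − Q_out = 0.24000 m³/s, so V(t) = 18.1 + 0.24000 t and V(113) = 45.220 m³.
Species balance (pure solvent in): dm/dt = −Q_out · m/V(t).
dm/m = −Q_out dt/(V₀ + 0.24000 t); integrating gives ln(m/m₀) = −(Q_out/(Q_in−Q_out)) ln(V/V₀).
m = m₀ (V₀/V)^(Q_out/(Q_in−Q_out)) = 75.3 × (18.1/45.220)^(4.3750) = 1.3711 mol.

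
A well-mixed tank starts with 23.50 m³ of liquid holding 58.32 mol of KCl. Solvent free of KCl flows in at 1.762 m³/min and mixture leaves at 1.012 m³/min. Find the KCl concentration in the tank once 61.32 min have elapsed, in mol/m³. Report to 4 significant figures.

0.1943 mol/m³

Total volume: dV/dt = Q_in − Q_out = 0.750000 m³/min, so V(t) = 23.50 + 0.750000 t and V(61.32) = 69.4900 m³.
No KCl enters, so dm/dt = −Q_out · (m/V).
dm/m = −Q_out dt/(V₀ + 0.750000 t); integrating gives ln(m/m₀) = −(Q_out/(Q_in−Q_out)) ln(V/V₀).
m = m₀ (V₀/V)^(Q_out/(Q_in−Q_out)) = 58.32 × (23.50/69.4900)^(1.34933) = 13.5045 mol.
C = m/V = 13.5045/69.4900 = 0.194337 mol/m³.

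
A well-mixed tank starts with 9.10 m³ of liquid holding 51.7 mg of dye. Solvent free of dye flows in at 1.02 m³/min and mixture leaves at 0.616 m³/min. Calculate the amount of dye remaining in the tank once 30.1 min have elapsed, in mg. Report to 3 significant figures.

Total volume: dV/dt = Q_in − Q_out = 0.40400 m³/min, so V(t) = 9.10 + 0.40400 t and V(30.1) = 21.260 m³.
Species balance (pure solvent in): dm/dt = −Q_out · m/V(t).
dm/m = −Q_out dt/(V₀ + 0.40400 t); integrating gives ln(m/m₀) = −(Q_out/(Q_in−Q_out)) ln(V/V₀).
m = m₀ (V₀/V)^(Q_out/(Q_in−Q_out)) = 51.7 × (9.10/21.260)^(1.5248) = 14.177 mg.

14.2 mg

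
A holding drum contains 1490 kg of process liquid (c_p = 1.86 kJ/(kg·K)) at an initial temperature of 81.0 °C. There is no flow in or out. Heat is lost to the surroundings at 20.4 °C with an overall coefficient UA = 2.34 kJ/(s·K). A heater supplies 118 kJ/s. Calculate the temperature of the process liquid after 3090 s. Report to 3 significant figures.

Lumped-capacitance energy balance: M c_p dT/dt = UA(T_amb − T) + Q̇.
dT/dt = (T_ss − T)/τ with T_ss = T_amb + Q̇/UA = 20.4 + 118/2.34 = 70.827 °C, τ = M c_p/UA = 1490·1.86/2.34 = 1184.4 s.
Integrating: T(t) = T_ss + (T₀ − T_ss) e^(−t/τ).
T(3090) = 70.827 + (10.173)·0.073608 = 71.576 °C.

71.6 °C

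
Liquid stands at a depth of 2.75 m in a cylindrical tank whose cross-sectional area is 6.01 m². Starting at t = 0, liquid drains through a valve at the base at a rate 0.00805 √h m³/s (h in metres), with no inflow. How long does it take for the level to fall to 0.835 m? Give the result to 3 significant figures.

Accumulation of liquid (constant cross-section A): A dh/dt = −0.00805 √h.
∫ h^(−1/2) dh = −(0.00805/A) ∫ dt, giving 2√h = 2√h₀ − (0.00805/A) t.
t = 2A(√h₀ − √h)/0.00805 = 2·6.01·(√2.75 − √0.835)/0.00805
  = 12.020 × (1.6583 − 0.91378) / 0.00805 = 1111.7 s.

1110 s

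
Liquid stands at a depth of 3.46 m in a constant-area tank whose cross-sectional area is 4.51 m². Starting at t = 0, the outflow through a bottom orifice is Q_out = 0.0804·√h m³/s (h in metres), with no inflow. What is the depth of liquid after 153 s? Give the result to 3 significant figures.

A dh/dt = −Q_out = −0.0804 √h.
This is separable: 2 d(√h)/dt = −0.0804/A, so √h = √h₀ − (0.0804/(2A)) t.
√h = √3.46 − 0.0804·153/(2·4.51) = 1.8601 − 1.3638 = 0.49634.
h = 0.49634² = 0.24635 m.

0.246 m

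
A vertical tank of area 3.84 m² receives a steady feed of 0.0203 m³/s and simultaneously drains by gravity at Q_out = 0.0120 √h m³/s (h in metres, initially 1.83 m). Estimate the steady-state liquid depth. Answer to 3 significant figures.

2.86 m

Accumulation of liquid (constant cross-section A): A dh/dt = Q_in − 0.0120 √h. At steady state dh/dt = 0:
Q_in = 0.0120 √h_ss ⇒ √h_ss = 0.0203/0.0120 = 1.6917.
h_ss = 1.6917² = 2.8617 m. (Since h₀ = 1.83 m < h_ss, the level will rise toward this value.)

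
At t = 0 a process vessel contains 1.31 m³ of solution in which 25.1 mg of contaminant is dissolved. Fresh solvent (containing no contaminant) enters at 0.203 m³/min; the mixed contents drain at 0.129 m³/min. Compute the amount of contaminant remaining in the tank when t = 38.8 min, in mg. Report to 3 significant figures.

Total volume: dV/dt = Q_in − Q_out = 0.074000 m³/min, so V(t) = 1.31 + 0.074000 t and V(38.8) = 4.1812 m³.
Solute balance: dm/dt = 0 − Q_out C = −Q_out m/V(t).
dm/m = −Q_out dt/(V₀ + 0.074000 t); integrating gives ln(m/m₀) = −(Q_out/(Q_in−Q_out)) ln(V/V₀).
m = m₀ (V₀/V)^(Q_out/(Q_in−Q_out)) = 25.1 × (1.31/4.1812)^(1.7432) = 3.3192 mg.

3.32 mg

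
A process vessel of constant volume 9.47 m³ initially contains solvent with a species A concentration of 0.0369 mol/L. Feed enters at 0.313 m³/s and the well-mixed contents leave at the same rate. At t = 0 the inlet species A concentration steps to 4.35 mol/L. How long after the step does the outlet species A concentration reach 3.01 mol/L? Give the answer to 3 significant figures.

35.4 s

Species balance: V dC/dt = Q(C_in − C) ⇒ τ = V/Q = 30.256 s.
C(t) = C_in + (C₀ − C_in) e^(−t/τ). Set C = 3.01 and solve for t:
e^(−t/τ) = (C − C_in)/(C₀ − C_in) = (3.01 − 4.35)/(0.0369 − 4.35) = 0.31068
t = −τ ln(…) = 30.256 × 1.1690 = 35.368 s.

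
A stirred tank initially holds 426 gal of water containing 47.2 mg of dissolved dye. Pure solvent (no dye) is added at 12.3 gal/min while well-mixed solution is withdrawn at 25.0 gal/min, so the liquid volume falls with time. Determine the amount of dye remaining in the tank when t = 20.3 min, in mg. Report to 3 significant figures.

Total volume: dV/dt = Q_in − Q_out = -12.700 gal/min, so V(t) = 426 − 12.700 t and V(20.3) = 168.19 gal.
No dye enters, so dm/dt = −Q_out · (m/V).
dm/m = −Q_out dt/(V₀ − 12.700 t); integrating gives ln(m/m₀) = −(Q_out/(Q_in−Q_out)) ln(V/V₀).
m = m₀ (V₀/V)^(Q_out/(Q_in−Q_out)) = 47.2 × (426/168.19)^(-1.9685) = 7.5759 mg.

7.58 mg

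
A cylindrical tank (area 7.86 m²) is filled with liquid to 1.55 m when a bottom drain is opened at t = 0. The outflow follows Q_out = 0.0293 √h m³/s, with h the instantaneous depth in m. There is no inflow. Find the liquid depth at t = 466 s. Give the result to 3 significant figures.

A dh/dt = −Q_out = −0.0293 √h.
This is separable: 2 d(√h)/dt = −0.0293/A, so √h = √h₀ − (0.0293/(2A)) t.
√h = √1.55 − 0.0293·466/(2·7.86) = 1.2450 − 0.86856 = 0.37643.
h = 0.37643² = 0.14170 m.

0.142 m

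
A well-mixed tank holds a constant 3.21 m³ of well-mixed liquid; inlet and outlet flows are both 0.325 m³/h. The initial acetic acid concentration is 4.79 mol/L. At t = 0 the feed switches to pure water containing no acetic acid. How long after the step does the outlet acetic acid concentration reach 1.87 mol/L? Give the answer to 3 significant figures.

Transient balance on the dissolved component: V dC/dt = Q(C_in − C), so τ = V/Q = 9.8769 h.
C(t) = C_in + (C₀ − C_in) e^(−t/τ). Set C = 1.87 and solve for t:
e^(−t/τ) = (C − C_in)/(C₀ − C_in) = (1.87 − 0)/(4.79 − 0) = 0.39040
t = −τ ln(…) = 9.8769 × 0.94059 = 9.2902 h.

9.29 h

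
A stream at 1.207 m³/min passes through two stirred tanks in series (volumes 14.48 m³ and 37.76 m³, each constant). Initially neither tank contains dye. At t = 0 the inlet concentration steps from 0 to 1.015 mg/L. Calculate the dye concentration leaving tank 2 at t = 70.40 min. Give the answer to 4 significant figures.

0.8433 mg/L

Species balance on tank i: dCᵢ/dt = (Cᵢ₋₁ − Cᵢ)/τᵢ with τᵢ = Vᵢ/Q.
τ₁ = 14.48/1.207 = 11.9967 min; τ₂ = 37.76/1.207 = 31.2842 min.
Solving the cascade with C₁(0)=C₂(0)=0 gives C₂(t) = C_in[1 − (τ₁ e^(−t/τ₁) − τ₂ e^(−t/τ₂))/(τ₁ − τ₂)].
At t = 70.40: e^(−t/τ₁) = 0.00282771, e^(−t/τ₂) = 0.105364.
C₂ = 1.015·[1 − (11.9967·0.00282771 − 31.2842·0.105364)/(-19.2875)] = 1.015·0.830860 = 0.843323 mg/L.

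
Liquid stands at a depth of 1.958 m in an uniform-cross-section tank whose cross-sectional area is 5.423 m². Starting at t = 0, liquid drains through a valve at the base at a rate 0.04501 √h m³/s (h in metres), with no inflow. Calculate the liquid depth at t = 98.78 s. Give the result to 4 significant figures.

Mass balance (ρ constant): A dh/dt = −0.04501 √h.
This is separable: 2 d(√h)/dt = −0.04501/A, so √h = √h₀ − (0.04501/(2A)) t.
√h = √1.958 − 0.04501·98.78/(2·5.423) = 1.39929 − 0.409929 = 0.989357.
h = 0.989357² = 0.978827 m.

0.9788 m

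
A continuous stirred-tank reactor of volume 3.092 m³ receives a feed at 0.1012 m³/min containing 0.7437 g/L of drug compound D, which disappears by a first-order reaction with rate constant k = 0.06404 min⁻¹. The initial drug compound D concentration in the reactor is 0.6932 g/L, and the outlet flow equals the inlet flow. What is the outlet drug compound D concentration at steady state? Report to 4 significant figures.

V dC/dt = Q(C_in − C) − k V C.
At steady state: 0 = Q C_in − (Q + kV) C_ss, so C_ss = Q C_in/(Q + kV).
C_ss = 0.1012·0.7437/(0.1012 + 0.06404·3.092) = 0.0752624/0.299212 = 0.251536 g/L.

0.2515 g/L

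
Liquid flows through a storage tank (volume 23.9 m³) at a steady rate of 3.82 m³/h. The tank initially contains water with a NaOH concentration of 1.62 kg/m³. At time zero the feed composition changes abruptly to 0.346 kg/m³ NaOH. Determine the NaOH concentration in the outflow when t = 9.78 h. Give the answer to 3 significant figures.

0.613 kg/m³

Species balance on the tank: V dC/dt = Q(C_in − C).
Time constant τ = V/Q = 23.9/3.82 = 6.2565 h.
Solution: C(t) = C_in + (C₀ − C_in) e^(−t/τ).
C(9.78) = 0.346 + (1.62 − 0.346)·e^(−9.78/6.2565) = 0.346 + (1.2740)·0.20947 = 0.61287 kg/m³.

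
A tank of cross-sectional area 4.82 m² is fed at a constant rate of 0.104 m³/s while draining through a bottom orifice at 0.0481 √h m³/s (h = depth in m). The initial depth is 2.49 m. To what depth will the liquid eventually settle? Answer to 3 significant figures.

4.67 m

Accumulation of liquid (constant cross-section A): A dh/dt = Q_in − 0.0481 √h. At steady state dh/dt = 0:
Q_in = 0.0481 √h_ss ⇒ √h_ss = 0.104/0.0481 = 2.1622.
h_ss = 2.1622² = 4.6749 m. (Since h₀ = 2.49 m < h_ss, the level will rise toward this value.)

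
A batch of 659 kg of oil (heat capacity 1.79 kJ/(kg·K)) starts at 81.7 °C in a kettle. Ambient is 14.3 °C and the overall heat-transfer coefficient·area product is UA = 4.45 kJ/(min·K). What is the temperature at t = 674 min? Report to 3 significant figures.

19.6 °C

Lumped-capacitance energy balance: M c_p dT/dt = UA(T_amb − T).
dT/dt = (T_ss − T)/τ with T_ss = T_amb = 14.300 °C, τ = M c_p/UA = 659·1.79/4.45 = 265.08 min.
Solution: T(t) = T_ss + (T₀ − T_ss) e^(−t/τ).
T(674) = 14.300 + (67.400)·0.078660 = 19.602 °C.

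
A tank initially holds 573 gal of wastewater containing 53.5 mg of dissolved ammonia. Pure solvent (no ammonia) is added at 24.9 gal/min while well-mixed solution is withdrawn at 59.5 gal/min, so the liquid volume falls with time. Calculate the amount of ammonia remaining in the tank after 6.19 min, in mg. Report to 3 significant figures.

23.9 mg

Total volume: dV/dt = Q_in − Q_out = -34.600 gal/min, so V(t) = 573 − 34.600 t and V(6.19) = 358.83 gal.
Solute balance: dm/dt = 0 − Q_out C = −Q_out m/V(t).
dm/m = −Q_out dt/(V₀ − 34.600 t); integrating gives ln(m/m₀) = −(Q_out/(Q_in−Q_out)) ln(V/V₀).
m = m₀ (V₀/V)^(Q_out/(Q_in−Q_out)) = 53.5 × (573/358.83)^(-1.7197) = 23.922 mg.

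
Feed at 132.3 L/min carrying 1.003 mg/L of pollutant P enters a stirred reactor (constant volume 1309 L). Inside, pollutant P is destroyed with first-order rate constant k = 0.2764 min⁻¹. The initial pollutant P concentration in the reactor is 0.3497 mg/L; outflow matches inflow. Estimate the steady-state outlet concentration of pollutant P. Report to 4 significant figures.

0.2686 mg/L

Accumulation = in − out − consumed: V dC/dt = Q C_in − Q C − k V C.
Steady state (dC/dt = 0): C_ss = Q C_in/(Q + kV) = C_in/(1 + kV/Q).
C_ss = 132.3·1.003/(132.3 + 0.2764·1309) = 132.697/494.108 = 0.268559 mg/L.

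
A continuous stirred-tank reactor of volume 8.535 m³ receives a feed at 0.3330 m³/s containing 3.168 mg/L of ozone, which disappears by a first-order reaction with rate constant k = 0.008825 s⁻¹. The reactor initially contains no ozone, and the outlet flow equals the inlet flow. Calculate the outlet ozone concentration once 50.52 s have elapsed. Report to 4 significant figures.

V dC/dt = Q(C_in − C) − k V C.
dC/dt = (Q/V) C_in − (Q/V + k) C; effective rate a = Q/V + k = 0.0390158 + 0.008825 = 0.0478408 s⁻¹.
C_ss = Q C_in/(Q + kV) = 2.58361 mg/L; C(t) = C_ss + (C₀ − C_ss) e^(−a t).
C(50.52) = 2.58361 + (-2.58361)·e^(−0.0478408·50.52) = 2.58361 + (-2.58361)·0.0891961 = 2.35316 mg/L.

2.353 mg/L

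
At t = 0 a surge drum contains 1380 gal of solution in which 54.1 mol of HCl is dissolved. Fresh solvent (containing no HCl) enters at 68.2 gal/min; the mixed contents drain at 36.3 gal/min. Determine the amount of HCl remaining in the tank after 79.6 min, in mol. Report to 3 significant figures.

Let m(t) be the amount of HCl. Volume: V(t) = V₀ + (Q_in − Q_out) t = 1380 + 31.900 t; V(79.6) = 3919.2 gal.
Species balance (pure solvent in): dm/dt = −Q_out · m/V(t).
dm/m = −Q_out dt/(V₀ + 31.900 t); integrating gives ln(m/m₀) = −(Q_out/(Q_in−Q_out)) ln(V/V₀).
m = m₀ (V₀/V)^(Q_out/(Q_in−Q_out)) = 54.1 × (1380/3919.2)^(1.1379) = 16.495 mol.

16.5 mol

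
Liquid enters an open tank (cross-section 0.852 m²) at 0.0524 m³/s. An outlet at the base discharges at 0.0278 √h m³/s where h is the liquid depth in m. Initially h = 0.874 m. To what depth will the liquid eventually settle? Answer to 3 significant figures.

3.55 m

Level balance: A dh/dt = 0.0524 − 0.0278 √h. Setting dh/dt = 0:
Q_in = 0.0278 √h_ss ⇒ √h_ss = 0.0524/0.0278 = 1.8849.
h_ss = 1.8849² = 3.5528 m. (Since h₀ = 0.874 m < h_ss, the level will rise toward this value.)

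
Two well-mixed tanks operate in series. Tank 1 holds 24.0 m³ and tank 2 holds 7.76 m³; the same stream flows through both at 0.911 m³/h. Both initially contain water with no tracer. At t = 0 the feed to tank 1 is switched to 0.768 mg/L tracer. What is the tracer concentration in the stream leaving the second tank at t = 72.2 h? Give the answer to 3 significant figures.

0.695 mg/L

Time constants: τᵢ = Vᵢ/Q for each well-mixed tank.
τ₁ = 24.0/0.911 = 26.345 h; τ₂ = 7.76/0.911 = 8.5181 h.
Tank 1: C₁ = C_in(1 − e^(−t/τ₁)). Tank 2 (τ₁ ≠ τ₂): C₂ = C_in[1 − (τ₁ e^(−t/τ₁) − τ₂ e^(−t/τ₂))/(τ₁ − τ₂)].
At t = 72.2: e^(−t/τ₁) = 0.064532, e^(−t/τ₂) = 0.00020840.
C₂ = 0.768·[1 − (26.345·0.064532 − 8.5181·0.00020840)/(17.827)] = 0.768·0.90473 = 0.69483 mg/L.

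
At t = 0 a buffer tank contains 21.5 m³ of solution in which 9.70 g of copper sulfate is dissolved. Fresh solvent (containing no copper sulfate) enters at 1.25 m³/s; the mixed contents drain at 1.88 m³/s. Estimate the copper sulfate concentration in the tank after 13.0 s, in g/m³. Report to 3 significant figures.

0.174 g/m³

Total volume: dV/dt = Q_in − Q_out = -0.63000 m³/s, so V(t) = 21.5 − 0.63000 t and V(13.0) = 13.310 m³.
Solute balance: dm/dt = 0 − Q_out C = −Q_out m/V(t).
dm/m = −Q_out dt/(V₀ − 0.63000 t); integrating gives ln(m/m₀) = −(Q_out/(Q_in−Q_out)) ln(V/V₀).
m = m₀ (V₀/V)^(Q_out/(Q_in−Q_out)) = 9.70 × (21.5/13.310)^(-2.9841) = 2.3190 g.
C = m/V = 2.3190/13.310 = 0.17423 g/m³.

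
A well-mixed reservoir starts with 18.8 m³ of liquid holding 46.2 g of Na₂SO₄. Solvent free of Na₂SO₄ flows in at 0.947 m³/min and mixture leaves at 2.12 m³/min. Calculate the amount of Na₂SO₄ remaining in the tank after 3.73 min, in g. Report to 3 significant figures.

28.6 g

Total volume: dV/dt = Q_in − Q_out = -1.1730 m³/min, so V(t) = 18.8 − 1.1730 t and V(3.73) = 14.425 m³.
No Na₂SO₄ enters, so dm/dt = −Q_out · (m/V).
dm/m = −Q_out dt/(V₀ − 1.1730 t); integrating gives ln(m/m₀) = −(Q_out/(Q_in−Q_out)) ln(V/V₀).
m = m₀ (V₀/V)^(Q_out/(Q_in−Q_out)) = 46.2 × (18.8/14.425)^(-1.8073) = 28.622 g.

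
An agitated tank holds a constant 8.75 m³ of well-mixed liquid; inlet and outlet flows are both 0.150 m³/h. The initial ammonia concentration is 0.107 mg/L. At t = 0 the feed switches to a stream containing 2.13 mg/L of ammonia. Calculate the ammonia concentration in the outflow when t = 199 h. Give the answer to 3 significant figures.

Mass balance on the solute (V constant): V dC/dt = Q(C_in − C).
Rewrite as dC/dt + C/τ = C_in/τ, τ = V/Q = 58.333 h.
This is linear first-order; C(t) = C_in + (C₀ − C_in) e^(−t/τ).
C(199) = 2.13 + (0.107 − 2.13)·e^(−199/58.333) = 2.13 + (-2.0230)·0.032994 = 2.0633 mg/L.

2.06 mg/L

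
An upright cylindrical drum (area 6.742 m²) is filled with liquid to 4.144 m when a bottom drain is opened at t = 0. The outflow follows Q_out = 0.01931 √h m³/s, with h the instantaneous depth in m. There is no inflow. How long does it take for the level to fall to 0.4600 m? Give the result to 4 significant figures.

Accumulation of liquid (constant cross-section A): A dh/dt = −0.01931 √h.
∫ h^(−1/2) dh = −(0.01931/A) ∫ dt, giving 2√h = 2√h₀ − (0.01931/A) t.
t = 2A(√h₀ − √h)/0.01931 = 2·6.742·(√4.144 − √0.4600)/0.01931
  = 13.4840 × (2.03568 − 0.678233) / 0.01931 = 947.894 s.

947.9 s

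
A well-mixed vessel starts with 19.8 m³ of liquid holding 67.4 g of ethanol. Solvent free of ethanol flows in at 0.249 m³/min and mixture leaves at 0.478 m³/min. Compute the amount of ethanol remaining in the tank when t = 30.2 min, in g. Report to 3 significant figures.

Total volume: dV/dt = Q_in − Q_out = -0.22900 m³/min, so V(t) = 19.8 − 0.22900 t and V(30.2) = 12.884 m³.
Species balance (pure solvent in): dm/dt = −Q_out · m/V(t).
dm/m = −Q_out dt/(V₀ − 0.22900 t); integrating gives ln(m/m₀) = −(Q_out/(Q_in−Q_out)) ln(V/V₀).
m = m₀ (V₀/V)^(Q_out/(Q_in−Q_out)) = 67.4 × (19.8/12.884)^(-2.0873) = 27.488 g.

27.5 g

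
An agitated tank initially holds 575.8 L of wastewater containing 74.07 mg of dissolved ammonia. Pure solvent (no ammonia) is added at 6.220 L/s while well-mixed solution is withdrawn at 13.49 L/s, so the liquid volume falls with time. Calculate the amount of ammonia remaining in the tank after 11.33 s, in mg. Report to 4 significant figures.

Let m(t) be the amount of ammonia. Volume: V(t) = V₀ + (Q_in − Q_out) t = 575.8 − 7.27000 t; V(11.33) = 493.431 L.
No ammonia enters, so dm/dt = −Q_out · (m/V).
dm/m = −Q_out dt/(V₀ − 7.27000 t); integrating gives ln(m/m₀) = −(Q_out/(Q_in−Q_out)) ln(V/V₀).
m = m₀ (V₀/V)^(Q_out/(Q_in−Q_out)) = 74.07 × (575.8/493.431)^(-1.85557) = 55.6205 mg.

55.62 mg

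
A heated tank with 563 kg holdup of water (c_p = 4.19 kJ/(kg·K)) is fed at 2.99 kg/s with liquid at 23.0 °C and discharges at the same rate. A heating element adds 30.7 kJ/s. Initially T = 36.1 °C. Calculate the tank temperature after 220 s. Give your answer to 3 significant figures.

Unsteady energy balance on the tank contents: M c_p dT/dt = ṁ c_p (T_in − T) + 30.7.
τ = M/ṁ = 188.29 s; T_ss = T_in + Q̇/(ṁ c_p) = 23.0 + 30.7/(2.99·4.19) = 25.450 °C.
Solution: T(t) = T_ss + (T₀ − T_ss) e^(−t/τ).
T(220) = 25.450 + (10.650)·e^(−220/188.29) = 25.450 + (10.650)·0.31087 = 28.761 °C.

28.8 °C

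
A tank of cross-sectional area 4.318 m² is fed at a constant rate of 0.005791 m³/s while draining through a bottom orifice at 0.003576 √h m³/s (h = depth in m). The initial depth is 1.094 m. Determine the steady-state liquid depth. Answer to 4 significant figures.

2.622 m

Level balance: A dh/dt = 0.005791 − 0.003576 √h. Setting dh/dt = 0:
Q_in = 0.003576 √h_ss ⇒ √h_ss = 0.005791/0.003576 = 1.61941.
h_ss = 1.61941² = 2.62248 m. (Since h₀ = 1.094 m < h_ss, the level will rise toward this value.)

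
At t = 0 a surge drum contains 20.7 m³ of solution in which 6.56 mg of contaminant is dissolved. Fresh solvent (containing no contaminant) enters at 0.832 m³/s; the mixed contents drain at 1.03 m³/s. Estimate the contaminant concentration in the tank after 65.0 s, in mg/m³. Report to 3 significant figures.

Let m(t) be the amount of contaminant. Volume: V(t) = V₀ + (Q_in − Q_out) t = 20.7 − 0.19800 t; V(65.0) = 7.8300 m³.
No contaminant enters, so dm/dt = −Q_out · (m/V).
Separate: dm/m = −Q_out dt/V(t) ⇒ ln(m/m₀) = −(Q_out/(Q_in−Q_out)) ln(V/V₀).
m = m₀ (V₀/V)^(Q_out/(Q_in−Q_out)) = 6.56 × (20.7/7.8300)^(-5.2020) = 0.041741 mg.
C = m/V = 0.041741/7.8300 = 0.0053309 mg/m³.

0.00533 mg/m³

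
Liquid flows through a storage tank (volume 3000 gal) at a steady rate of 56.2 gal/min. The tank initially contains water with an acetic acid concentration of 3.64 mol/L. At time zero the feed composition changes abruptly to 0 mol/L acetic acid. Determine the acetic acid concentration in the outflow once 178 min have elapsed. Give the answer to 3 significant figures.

Transient balance on the dissolved component: V dC/dt = Q(C_in − C).
So dC/dt = (C_in − C)/τ with τ = V/Q = 3000/56.2 = 53.381 min.
Solution: C(t) = C_in + (C₀ − C_in) e^(−t/τ).
C(178) = 0 + (3.64 − 0)·e^(−178/53.381) = 0 + (3.6400)·0.035631 = 0.12970 mol/L.

0.130 mol/L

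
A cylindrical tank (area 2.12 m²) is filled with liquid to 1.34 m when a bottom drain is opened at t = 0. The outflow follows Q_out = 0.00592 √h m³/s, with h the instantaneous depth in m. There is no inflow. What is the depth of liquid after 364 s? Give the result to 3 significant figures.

0.422 m

A dh/dt = −Q_out = −0.00592 √h.
∫ h^(−1/2) dh = −(0.00592/A) ∫ dt, giving 2√h = 2√h₀ − (0.00592/A) t.
√h = √1.34 − 0.00592·364/(2·2.12) = 1.1576 − 0.50823 = 0.64936.
h = 0.64936² = 0.42166 m.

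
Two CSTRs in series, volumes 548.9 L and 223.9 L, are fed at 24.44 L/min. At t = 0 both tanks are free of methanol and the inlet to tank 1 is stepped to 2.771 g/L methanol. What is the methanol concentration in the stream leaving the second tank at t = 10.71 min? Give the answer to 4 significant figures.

Each tank obeys Vᵢ dCᵢ/dt = Q(Cᵢ₋₁ − Cᵢ), so τᵢ = Vᵢ/Q.
τ₁ = 548.9/24.44 = 22.4591 min; τ₂ = 223.9/24.44 = 9.16121 min.
Solving the cascade with C₁(0)=C₂(0)=0 gives C₂(t) = C_in[1 − (τ₁ e^(−t/τ₁) − τ₂ e^(−t/τ₂))/(τ₁ − τ₂)].
At t = 10.71: e^(−t/τ₁) = 0.620725, e^(−t/τ₂) = 0.310659.
C₂ = 2.771·[1 − (22.4591·0.620725 − 9.16121·0.310659)/(13.2979)] = 2.771·0.165663 = 0.459053 g/L.

0.4591 g/L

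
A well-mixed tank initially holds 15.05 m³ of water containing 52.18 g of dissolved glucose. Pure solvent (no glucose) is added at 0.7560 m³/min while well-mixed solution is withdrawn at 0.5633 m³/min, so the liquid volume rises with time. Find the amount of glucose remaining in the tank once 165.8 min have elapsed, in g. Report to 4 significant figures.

Let m(t) be the amount of glucose. Volume: V(t) = V₀ + (Q_in − Q_out) t = 15.05 + 0.192700 t; V(165.8) = 46.9997 m³.
Solute balance: dm/dt = 0 − Q_out C = −Q_out m/V(t).
Separate: dm/m = −Q_out dt/V(t) ⇒ ln(m/m₀) = −(Q_out/(Q_in−Q_out)) ln(V/V₀).
m = m₀ (V₀/V)^(Q_out/(Q_in−Q_out)) = 52.18 × (15.05/46.9997)^(2.92320) = 1.86988 g.

1.870 g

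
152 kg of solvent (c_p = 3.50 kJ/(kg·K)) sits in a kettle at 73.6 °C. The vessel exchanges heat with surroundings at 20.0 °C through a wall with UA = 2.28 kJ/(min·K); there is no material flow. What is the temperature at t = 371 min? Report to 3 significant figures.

M c_p dT/dt = −UA(T − T_amb).
dT/dt = (T_ss − T)/τ with T_ss = T_amb = 20.000 °C, τ = M c_p/UA = 152·3.50/2.28 = 233.33 min.
Solution: T(t) = T_ss + (T₀ − T_ss) e^(−t/τ).
T(371) = 20.000 + (53.600)·0.20393 = 30.930 °C.

30.9 °C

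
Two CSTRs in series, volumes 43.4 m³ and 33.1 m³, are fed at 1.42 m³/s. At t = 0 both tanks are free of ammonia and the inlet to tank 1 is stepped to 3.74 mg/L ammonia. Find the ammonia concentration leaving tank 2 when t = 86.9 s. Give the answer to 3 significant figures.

Each tank obeys Vᵢ dCᵢ/dt = Q(Cᵢ₋₁ − Cᵢ), so τᵢ = Vᵢ/Q.
τ₁ = 43.4/1.42 = 30.563 s; τ₂ = 33.1/1.42 = 23.310 s.
Tank 1: C₁ = C_in(1 − e^(−t/τ₁)). Tank 2 (τ₁ ≠ τ₂): C₂ = C_in[1 − (τ₁ e^(−t/τ₁) − τ₂ e^(−t/τ₂))/(τ₁ − τ₂)].
At t = 86.9: e^(−t/τ₁) = 0.058235, e^(−t/τ₂) = 0.024040.
C₂ = 3.74·[1 − (30.563·0.058235 − 23.310·0.024040)/(7.2535)] = 3.74·0.83188 = 3.1112 mg/L.

3.11 mg/L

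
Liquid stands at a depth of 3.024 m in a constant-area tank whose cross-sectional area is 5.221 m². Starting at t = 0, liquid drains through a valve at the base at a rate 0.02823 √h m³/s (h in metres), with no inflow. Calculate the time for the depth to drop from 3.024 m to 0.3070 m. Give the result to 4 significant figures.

438.3 s

With no inflow, A dh/dt = −0.02823 √h.
This is separable: 2 d(√h)/dt = −0.02823/A, so √h = √h₀ − (0.02823/(2A)) t.
t = 2A(√h₀ − √h)/0.02823 = 2·5.221·(√3.024 − √0.3070)/0.02823
  = 10.4420 × (1.73897 − 0.554076) / 0.02823 = 438.279 s.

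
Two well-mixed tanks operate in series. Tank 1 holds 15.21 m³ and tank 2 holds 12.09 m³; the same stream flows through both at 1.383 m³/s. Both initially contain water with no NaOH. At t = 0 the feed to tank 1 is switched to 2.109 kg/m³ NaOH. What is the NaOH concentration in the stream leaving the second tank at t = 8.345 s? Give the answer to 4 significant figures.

0.4410 kg/m³

Time constants: τᵢ = Vᵢ/Q for each well-mixed tank.
τ₁ = 15.21/1.383 = 10.9978 s; τ₂ = 12.09/1.383 = 8.74187 s.
Solving the cascade with C₁(0)=C₂(0)=0 gives C₂(t) = C_in[1 − (τ₁ e^(−t/τ₁) − τ₂ e^(−t/τ₂))/(τ₁ − τ₂)].
At t = 8.345: e^(−t/τ₁) = 0.468235, e^(−t/τ₂) = 0.384965.
C₂ = 2.109·[1 − (10.9978·0.468235 − 8.74187·0.384965)/(2.25597)] = 2.109·0.209098 = 0.440987 kg/m³.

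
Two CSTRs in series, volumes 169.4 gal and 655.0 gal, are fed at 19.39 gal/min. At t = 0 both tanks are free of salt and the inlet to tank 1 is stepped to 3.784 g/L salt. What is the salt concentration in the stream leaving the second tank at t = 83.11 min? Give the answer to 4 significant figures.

Each tank obeys Vᵢ dCᵢ/dt = Q(Cᵢ₋₁ − Cᵢ), so τᵢ = Vᵢ/Q.
τ₁ = 169.4/19.39 = 8.73646 min; τ₂ = 655.0/19.39 = 33.7803 min.
Tank 1: C₁ = C_in(1 − e^(−t/τ₁)). Tank 2 (τ₁ ≠ τ₂): C₂ = C_in[1 − (τ₁ e^(−t/τ₁) − τ₂ e^(−t/τ₂))/(τ₁ − τ₂)].
At t = 83.11: e^(−t/τ₁) = 7.38847e-05, e^(−t/τ₂) = 0.0854085.
C₂ = 3.784·[1 − (8.73646·7.38847e-05 − 33.7803·0.0854085)/(-25.0438)] = 3.784·0.884823 = 3.34817 g/L.

3.348 g/L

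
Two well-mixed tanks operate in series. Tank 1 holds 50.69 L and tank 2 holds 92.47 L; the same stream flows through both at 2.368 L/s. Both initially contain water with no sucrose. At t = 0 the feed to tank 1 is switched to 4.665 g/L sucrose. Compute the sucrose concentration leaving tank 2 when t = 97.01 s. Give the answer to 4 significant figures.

Time constants: τᵢ = Vᵢ/Q for each well-mixed tank.
τ₁ = 50.69/2.368 = 21.4062 s; τ₂ = 92.47/2.368 = 39.0498 s.
Solving the cascade with C₁(0)=C₂(0)=0 gives C₂(t) = C_in[1 − (τ₁ e^(−t/τ₁) − τ₂ e^(−t/τ₂))/(τ₁ − τ₂)].
At t = 97.01: e^(−t/τ₁) = 0.0107607, e^(−t/τ₂) = 0.0833871.
C₂ = 4.665·[1 − (21.4062·0.0107607 − 39.0498·0.0833871)/(-17.6436)] = 4.665·0.828498 = 3.86494 g/L.

3.865 g/L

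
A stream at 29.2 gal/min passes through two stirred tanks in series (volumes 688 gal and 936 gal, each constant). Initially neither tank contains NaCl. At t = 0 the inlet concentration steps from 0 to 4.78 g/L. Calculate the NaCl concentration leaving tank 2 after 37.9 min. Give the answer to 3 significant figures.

1.90 g/L

Time constants: τᵢ = Vᵢ/Q for each well-mixed tank.
τ₁ = 688/29.2 = 23.562 min; τ₂ = 936/29.2 = 32.055 min.
Tank 1: C₁ = C_in(1 − e^(−t/τ₁)). Tank 2 (τ₁ ≠ τ₂): C₂ = C_in[1 − (τ₁ e^(−t/τ₁) − τ₂ e^(−t/τ₂))/(τ₁ − τ₂)].
At t = 37.9: e^(−t/τ₁) = 0.20018, e^(−t/τ₂) = 0.30656.
C₂ = 4.78·[1 − (23.562·0.20018 − 32.055·0.30656)/(-8.4932)] = 4.78·0.39833 = 1.9040 g/L.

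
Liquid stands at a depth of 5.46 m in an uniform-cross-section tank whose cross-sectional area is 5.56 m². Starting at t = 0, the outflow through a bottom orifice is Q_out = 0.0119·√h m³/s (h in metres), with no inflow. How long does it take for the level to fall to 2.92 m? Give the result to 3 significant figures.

587 s

With no inflow, A dh/dt = −0.0119 √h.
∫ h^(−1/2) dh = −(0.0119/A) ∫ dt, giving 2√h = 2√h₀ − (0.0119/A) t.
t = 2A(√h₀ − √h)/0.0119 = 2·5.56·(√5.46 − √2.92)/0.0119
  = 11.120 × (2.3367 − 1.7088) / 0.0119 = 586.71 s.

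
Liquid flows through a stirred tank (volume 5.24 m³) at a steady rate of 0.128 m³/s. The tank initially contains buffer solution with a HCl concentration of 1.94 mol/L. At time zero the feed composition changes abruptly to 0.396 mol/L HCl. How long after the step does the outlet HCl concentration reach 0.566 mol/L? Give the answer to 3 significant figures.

Mass balance on the solute (V constant): V dC/dt = Q(C_in − C), so τ = V/Q = 40.938 s.
C(t) = C_in + (C₀ − C_in) e^(−t/τ). Set C = 0.566 and solve for t:
e^(−t/τ) = (C − C_in)/(C₀ − C_in) = (0.566 − 0.396)/(1.94 − 0.396) = 0.11010
t = −τ ln(…) = 40.938 × 2.2063 = 90.322 s.

90.3 s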